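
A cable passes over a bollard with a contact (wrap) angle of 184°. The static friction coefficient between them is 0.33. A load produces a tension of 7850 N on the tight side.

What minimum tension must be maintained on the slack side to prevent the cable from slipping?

T_min ≈ 2720 N

Capstan equation at impending slip: T_tight/T_slack = e^{μβ}.
β = 184° = 3.211 rad; e^{μβ} = e^{0.33×3.211} = 2.886.
T_slack = T_tight / e^{μβ} = 7850 / 2.886 = 2720 N.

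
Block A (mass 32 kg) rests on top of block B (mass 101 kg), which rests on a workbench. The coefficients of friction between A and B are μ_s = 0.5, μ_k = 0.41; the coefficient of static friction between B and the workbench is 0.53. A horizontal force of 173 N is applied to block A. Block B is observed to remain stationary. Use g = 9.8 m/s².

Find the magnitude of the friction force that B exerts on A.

f ≈ 129 N

The normal force B exerts on A is simply A's weight, N₁ = 313.6 N.
Maximum static friction on A from B: μ_s N₁ = 0.5×313.6 = 156.8 N.
Since P = 173 N > 156.8 N, A slides on B; the A–B friction is kinetic: f₁ = μ_k N₁ = 0.41×313.6 = 129 N.
B experiences an equal 129 N forward from A (third law). B is in equilibrium, so the floor supplies f₂ = 129 N of static friction (limit μ_s(m_A+m_B)g = 690.8 N, not exceeded).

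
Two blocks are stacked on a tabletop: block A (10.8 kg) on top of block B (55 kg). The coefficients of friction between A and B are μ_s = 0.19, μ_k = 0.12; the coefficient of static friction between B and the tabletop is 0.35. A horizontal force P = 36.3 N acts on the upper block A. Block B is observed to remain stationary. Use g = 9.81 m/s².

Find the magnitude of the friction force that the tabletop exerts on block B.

Between the blocks, N₁ = m_A g = 105.9 N.
Maximum static friction on A from B: μ_s N₁ = 0.19×105.9 = 20.13 N.
P = 36.3 N exceeds that limit, so A slips over B and the interface friction becomes kinetic: f₁ = μ_k N₁ = 0.12×105.9 = 12.7 N.
By Newton's third law B feels 12.7 N forward from A. With B stationary, the floor's static friction on B balances it: f₂ = 12.7 N (well within μ_s(m_A+m_B)g = 225.9 N).

f ≈ 12.7 N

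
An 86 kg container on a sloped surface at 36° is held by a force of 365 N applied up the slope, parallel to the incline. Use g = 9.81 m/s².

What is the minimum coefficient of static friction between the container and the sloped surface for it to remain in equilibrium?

N = m g cos θ = 682.5 N.
Friction must make up the shortfall along the incline: f = m g sin θ − P = 495.9 − 365 = 130.9 N.
At the threshold f = μ_s N, so μ_s,min = 130.9/682.5 = 0.192.

μ_s,min ≈ 0.192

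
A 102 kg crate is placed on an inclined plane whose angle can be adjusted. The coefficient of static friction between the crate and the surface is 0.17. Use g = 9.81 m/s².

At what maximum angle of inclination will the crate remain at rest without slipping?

At the slip threshold, m g sin θ = μ_s · m g cos θ, so tan θ = μ_s.
θ_max = arctan(0.17) = 9.65°.

θ_max ≈ 9.65°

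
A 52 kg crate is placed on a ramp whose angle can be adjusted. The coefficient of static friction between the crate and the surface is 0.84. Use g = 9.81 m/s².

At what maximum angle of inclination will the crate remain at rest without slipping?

At the slip threshold, m g sin θ = μ_s · m g cos θ, so tan θ = μ_s.
θ_max = arctan(0.84) = 40°.

θ_max ≈ 40°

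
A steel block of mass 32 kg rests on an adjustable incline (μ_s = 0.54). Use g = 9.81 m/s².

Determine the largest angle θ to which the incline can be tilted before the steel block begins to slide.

At the slip threshold, m g sin θ = μ_s · m g cos θ, so tan θ = μ_s.
θ_max = arctan(0.54) = 28.4°.

θ_max ≈ 28.4°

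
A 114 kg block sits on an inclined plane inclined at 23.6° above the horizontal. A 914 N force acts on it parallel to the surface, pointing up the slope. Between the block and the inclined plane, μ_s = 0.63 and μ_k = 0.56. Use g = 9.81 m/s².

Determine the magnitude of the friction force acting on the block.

f ≈ 466 N (down the incline)

The normal reaction is N = m g cos θ = 1025 N.
Parallel to the incline, ΣF = 0 gives f = m g sin θ − P = 447.7 − 914 = -466.3 N (up-slope positive).
Static friction can supply at most μ_s N = 645.6 N.
Since |-466.3| ≤ 645.6 N, the block remains in static equilibrium and friction takes exactly the required value.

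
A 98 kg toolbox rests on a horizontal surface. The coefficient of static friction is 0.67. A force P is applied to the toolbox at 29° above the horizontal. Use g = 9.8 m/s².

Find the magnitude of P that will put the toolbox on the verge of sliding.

N = m g − P sin α (the pull lifts the toolbox).
At impending slip, P cos α = μ_s N = μ_s (m g − P sin α).
Solving: P (cos α + μ_s sin α) = μ_s m g → P = 0.67×960/(cos 29° + 0.67 sin 29°) = 643/1.199 = 536 N.

P ≈ 536 N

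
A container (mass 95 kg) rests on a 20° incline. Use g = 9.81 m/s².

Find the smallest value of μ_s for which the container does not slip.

At the slip threshold m g sin θ = μ_s m g cos θ, so μ_s,min = tan θ.
μ_s,min = tan 20° = 0.364.

μ_s,min ≈ 0.364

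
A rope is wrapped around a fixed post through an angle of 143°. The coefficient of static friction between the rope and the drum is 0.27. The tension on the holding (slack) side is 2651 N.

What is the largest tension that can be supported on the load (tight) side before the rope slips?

At impending slip the capstan equation gives T₂/T₁ = e^{μβ} with β in radians.
β = 143° × π/180 = 2.496 rad.
e^{μβ} = e^{0.27×2.496} = 1.962.
T₂ = T₁ · e^{μβ} = 2651 × 1.962 = 5200 N.

T_max ≈ 5200 N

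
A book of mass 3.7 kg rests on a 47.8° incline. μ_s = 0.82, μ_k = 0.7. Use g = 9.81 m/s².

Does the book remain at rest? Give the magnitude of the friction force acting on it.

f ≈ 17.1 N

N = m g cos θ = 24.4 N.
Down-slope weight component: m g sin θ = 26.9 N.
μ_s N = 20 N.
26.9 > 20 N, so it slides; kinetic friction f = μ_k N = 0.7×24.4 = 17.1 N.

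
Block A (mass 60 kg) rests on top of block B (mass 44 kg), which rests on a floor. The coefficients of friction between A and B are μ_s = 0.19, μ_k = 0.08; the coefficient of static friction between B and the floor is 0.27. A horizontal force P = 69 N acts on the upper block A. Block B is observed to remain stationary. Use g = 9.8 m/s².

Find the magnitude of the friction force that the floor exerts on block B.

Between the blocks, N₁ = m_A g = 588 N.
Maximum static friction on A from B: μ_s N₁ = 0.19×588 = 111.7 N.
Since P = 69 N ≤ 111.7 N, A does not slip on B; friction on A equals P = 69 N.
By Newton's third law B feels 69 N forward from A. With B stationary, the floor's static friction on B balances it: f₂ = 69 N (well within μ_s(m_A+m_B)g = 275.2 N).

f ≈ 69 N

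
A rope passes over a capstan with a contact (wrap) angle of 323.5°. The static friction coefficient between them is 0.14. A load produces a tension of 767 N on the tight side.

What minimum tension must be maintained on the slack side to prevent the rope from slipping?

T_min ≈ 348 N

Capstan equation at impending slip: T_tight/T_slack = e^{μβ}.
β = 323.5° = 5.646 rad; e^{μβ} = e^{0.14×5.646} = 2.204.
T_slack = T_tight / e^{μβ} = 767 / 2.204 = 348 N.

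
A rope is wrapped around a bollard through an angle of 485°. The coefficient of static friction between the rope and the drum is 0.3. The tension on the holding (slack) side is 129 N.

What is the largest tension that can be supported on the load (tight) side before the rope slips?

At impending slip the capstan equation gives T₂/T₁ = e^{μβ} with β in radians.
β = 485° × π/180 = 8.465 rad.
e^{μβ} = e^{0.3×8.465} = 12.67.
T₂ = T₁ · e^{μβ} = 129 × 12.67 = 1630 N.

T_max ≈ 1630 N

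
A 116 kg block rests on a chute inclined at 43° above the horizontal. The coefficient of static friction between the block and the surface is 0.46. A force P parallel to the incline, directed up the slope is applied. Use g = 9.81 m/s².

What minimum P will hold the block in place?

The block tends to slide down (tan θ > μ_s), so at the point of impending slip friction acts up-slope at its limit: f = μ_s N.
P is parallel to the surface, so N = m g cos θ = 832 N.
Along the incline: P + μ_s N = m g sin θ, so P = 776 − 0.46×832 = 393 N.

P_min ≈ 393 N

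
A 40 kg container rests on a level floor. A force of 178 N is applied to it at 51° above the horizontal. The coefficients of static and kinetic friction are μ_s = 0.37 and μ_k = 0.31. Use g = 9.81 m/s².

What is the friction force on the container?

N = m g − P sin α = 392.4 − 178×sin 51° = 254.1 N.
For equilibrium, f = P cos α = 178×cos 51° = 112 N.
The static-friction limit is μ_s N = 94.01 N.
112 > 94.01 N → the container slides; f = μ_k N = 0.31×254.1 = 78.8 N.

f ≈ 78.8 N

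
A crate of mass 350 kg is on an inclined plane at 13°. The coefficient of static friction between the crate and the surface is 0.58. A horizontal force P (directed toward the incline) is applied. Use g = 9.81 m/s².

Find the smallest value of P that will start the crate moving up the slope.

At impending motion up the slope, friction acts down-slope at its limit: f = μ_s N.
Perpendicular to the incline: N = m g cos θ + P sin θ.
Along the incline: P cos θ = m g sin θ + μ_s N = m g sin θ + μ_s (m g cos θ + P sin θ).
Solving, P (cos θ − μ_s sin θ) = m g (sin θ + μ_s cos θ), so P = 350×9.81×(sin 13° + 0.58 cos 13°)/(cos 13° − 0.58 sin 13°) = 3430×0.7901/0.8439 = 3210 N.

P ≈ 3210 N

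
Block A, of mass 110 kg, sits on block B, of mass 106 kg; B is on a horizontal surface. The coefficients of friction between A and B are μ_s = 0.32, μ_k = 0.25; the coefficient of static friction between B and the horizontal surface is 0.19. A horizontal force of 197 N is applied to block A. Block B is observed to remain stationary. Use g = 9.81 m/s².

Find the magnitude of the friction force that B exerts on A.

The normal force B exerts on A is simply A's weight, N₁ = 1079 N.
Maximum static friction on A from B: μ_s N₁ = 0.32×1079 = 345.3 N.
Since P = 197 N ≤ 345.3 N, A does not slip on B; friction on A equals P = 197 N.
By Newton's third law B feels 197 N forward from A. With B stationary, the floor's static friction on B balances it: f₂ = 197 N (well within μ_s(m_A+m_B)g = 402.6 N).

f ≈ 197 N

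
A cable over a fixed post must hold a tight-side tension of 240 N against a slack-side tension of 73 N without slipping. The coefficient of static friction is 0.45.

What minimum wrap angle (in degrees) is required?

β_min ≈ 152°

T₂/T₁ = e^{μβ} → β = ln(T₂/T₁)/μ.
β = ln(240/73)/0.45 = 1.19/0.45 = 2.645 rad.
In degrees: β = 2.645 × 180/π = 152°.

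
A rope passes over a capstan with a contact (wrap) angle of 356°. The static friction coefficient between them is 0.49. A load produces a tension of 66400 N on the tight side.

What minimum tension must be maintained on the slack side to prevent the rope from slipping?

T_min ≈ 3160 N

Capstan equation at impending slip: T_tight/T_slack = e^{μβ}.
β = 356° = 6.213 rad; e^{μβ} = e^{0.49×6.213} = 21.
T_slack = T_tight / e^{μβ} = 66400 / 21 = 3160 N.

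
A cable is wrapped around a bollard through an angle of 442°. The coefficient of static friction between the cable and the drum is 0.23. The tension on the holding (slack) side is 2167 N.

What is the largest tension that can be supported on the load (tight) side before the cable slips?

At impending slip the capstan equation gives T₂/T₁ = e^{μβ} with β in radians.
β = 442° × π/180 = 7.714 rad.
e^{μβ} = e^{0.23×7.714} = 5.896.
T₂ = T₁ · e^{μβ} = 2167 × 5.896 = 12800 N.

T_max ≈ 12800 N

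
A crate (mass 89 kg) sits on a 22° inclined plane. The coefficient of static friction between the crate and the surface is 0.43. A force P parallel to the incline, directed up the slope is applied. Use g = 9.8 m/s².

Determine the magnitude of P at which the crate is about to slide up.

P ≈ 674 N

At impending motion up the slope, friction acts down-slope at its limit: f = μ_s N.
P is parallel to the surface, so N = m g cos θ = 809 N.
Along the incline: P = m g sin θ + μ_s N = 327 + 0.43×809 = 674 N.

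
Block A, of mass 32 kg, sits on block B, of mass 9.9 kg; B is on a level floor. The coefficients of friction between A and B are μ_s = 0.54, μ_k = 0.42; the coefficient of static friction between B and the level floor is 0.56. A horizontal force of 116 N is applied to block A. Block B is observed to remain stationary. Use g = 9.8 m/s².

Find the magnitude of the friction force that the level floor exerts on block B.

f ≈ 116 N

Normal force at the A–B interface: N₁ = m_A g = 313.6 N.
Maximum static friction on A from B: μ_s N₁ = 0.54×313.6 = 169.3 N.
P = 116 N is within that limit, so A and B move together (both at rest); the A–B friction is simply f₁ = P = 116 N.
By Newton's third law B feels 116 N forward from A. With B stationary, the floor's static friction on B balances it: f₂ = 116 N (well within μ_s(m_A+m_B)g = 229.9 N).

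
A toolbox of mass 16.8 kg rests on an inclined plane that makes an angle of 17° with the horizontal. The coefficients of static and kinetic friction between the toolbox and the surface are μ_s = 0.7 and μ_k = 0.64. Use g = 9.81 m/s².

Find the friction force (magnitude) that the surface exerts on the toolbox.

f ≈ 48.2 N (up the incline)

Perpendicular to the surface, N = m g cos θ = 16.8·9.81·cos 17° = 157.6 N.
For equilibrium along the incline, friction must balance the weight component: f = m g sin θ = 48.19 N up the slope.
Static friction can supply at most μ_s N = 110.3 N.
Since |48.19| ≤ 110.3 N, static friction is sufficient; f equals the required value, not μ_s N.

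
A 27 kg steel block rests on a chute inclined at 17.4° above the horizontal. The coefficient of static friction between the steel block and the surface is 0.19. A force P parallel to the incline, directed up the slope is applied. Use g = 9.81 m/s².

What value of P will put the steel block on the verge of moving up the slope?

P ≈ 127 N

At impending motion up the slope, friction acts down-slope at its limit: f = μ_s N.
P is parallel to the surface, so N = m g cos θ = 253 N.
Along the incline: P = m g sin θ + μ_s N = 79.2 + 0.19×253 = 127 N.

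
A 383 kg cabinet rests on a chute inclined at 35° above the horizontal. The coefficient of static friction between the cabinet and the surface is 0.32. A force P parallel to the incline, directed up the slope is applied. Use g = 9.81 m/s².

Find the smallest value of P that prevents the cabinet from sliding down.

The cabinet tends to slide down (tan θ > μ_s), so at the point of impending slip friction acts up-slope at its limit: f = μ_s N.
P is parallel to the surface, so N = m g cos θ = 3080 N.
Along the incline: P + μ_s N = m g sin θ, so P = 2160 − 0.32×3080 = 1170 N.

P_min ≈ 1170 N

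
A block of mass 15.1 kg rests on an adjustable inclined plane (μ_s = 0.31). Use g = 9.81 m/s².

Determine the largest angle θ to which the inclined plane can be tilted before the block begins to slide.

θ_max ≈ 17.2°

At the slip threshold, m g sin θ = μ_s · m g cos θ, so tan θ = μ_s.
θ_max = arctan(0.31) = 17.2°.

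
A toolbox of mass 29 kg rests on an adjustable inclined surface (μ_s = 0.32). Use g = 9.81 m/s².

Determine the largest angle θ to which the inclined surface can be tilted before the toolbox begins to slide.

At the slip threshold, m g sin θ = μ_s · m g cos θ, so tan θ = μ_s.
θ_max = arctan(0.32) = 17.7°.

θ_max ≈ 17.7°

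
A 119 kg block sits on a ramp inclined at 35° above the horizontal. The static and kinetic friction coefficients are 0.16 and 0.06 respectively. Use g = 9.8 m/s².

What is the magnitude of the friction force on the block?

Perpendicular to the surface, N = m g cos θ = 119·9.8·cos 35° = 955.3 N.
For equilibrium along the incline, friction must balance the weight component: f = m g sin θ = 668.9 N up the slope.
The static-friction ceiling is μ_s N = 0.16 × 955.3 = 152.8 N.
|668.9| exceeds 152.8 N, so the block slips down-slope; friction is kinetic, f = μ_k N = 0.06×955.3 = 57.3 N.

f ≈ 57.3 N (up the incline)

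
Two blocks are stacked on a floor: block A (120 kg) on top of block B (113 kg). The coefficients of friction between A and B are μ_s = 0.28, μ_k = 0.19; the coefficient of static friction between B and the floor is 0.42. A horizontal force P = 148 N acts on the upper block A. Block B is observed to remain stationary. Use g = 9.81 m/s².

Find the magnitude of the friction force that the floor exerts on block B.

Normal force at the A–B interface: N₁ = m_A g = 1177 N.
So the A–B interface can sustain at most μ_s N₁ = 329.6 N of static friction.
P = 148 N is within that limit, so A and B move together (both at rest); the A–B friction is simply f₁ = P = 148 N.
B experiences an equal 148 N forward from A (third law). B is in equilibrium, so the floor supplies f₂ = 148 N of static friction (limit μ_s(m_A+m_B)g = 960 N, not exceeded).

f ≈ 148 N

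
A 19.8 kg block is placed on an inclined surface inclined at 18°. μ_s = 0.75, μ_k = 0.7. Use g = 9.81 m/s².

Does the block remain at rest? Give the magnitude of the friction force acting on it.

N = m g cos θ = 185 N.
Down-slope weight component: m g sin θ = 60 N.
μ_s N = 139 N.
60 ≤ 139 N, so it stays put; friction = 60 N.

f ≈ 60 N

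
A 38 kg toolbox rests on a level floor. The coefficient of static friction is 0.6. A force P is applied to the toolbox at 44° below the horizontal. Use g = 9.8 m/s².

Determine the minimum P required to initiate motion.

N = m g + P sin α (the push presses the toolbox into the level floor).
At impending slip, P cos α = μ_s N = μ_s (m g + P sin α).
Solving: P (cos α − μ_s sin α) = μ_s m g → P = 0.6×372/(cos 44° − 0.6 sin 44°) = 223/0.3025 = 739 N.

P ≈ 739 N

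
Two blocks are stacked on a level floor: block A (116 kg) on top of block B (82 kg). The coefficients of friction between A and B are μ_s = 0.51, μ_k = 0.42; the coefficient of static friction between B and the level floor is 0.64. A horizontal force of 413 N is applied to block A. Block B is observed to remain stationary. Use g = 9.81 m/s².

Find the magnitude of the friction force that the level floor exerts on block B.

f ≈ 413 N

The normal force B exerts on A is simply A's weight, N₁ = 1138 N.
So the A–B interface can sustain at most μ_s N₁ = 580.4 N of static friction.
Since P = 413 N ≤ 580.4 N, A does not slip on B; friction on A equals P = 413 N.
By Newton's third law B feels 413 N forward from A. With B stationary, the floor's static friction on B balances it: f₂ = 413 N (well within μ_s(m_A+m_B)g = 1243 N).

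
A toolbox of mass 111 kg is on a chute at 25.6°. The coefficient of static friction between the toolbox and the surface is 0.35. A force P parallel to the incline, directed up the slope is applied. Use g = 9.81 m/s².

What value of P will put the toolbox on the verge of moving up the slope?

At impending motion up the slope, friction acts down-slope at its limit: f = μ_s N.
P is parallel to the surface, so N = m g cos θ = 982 N.
Along the incline: P = m g sin θ + μ_s N = 471 + 0.35×982 = 814 N.

P ≈ 814 N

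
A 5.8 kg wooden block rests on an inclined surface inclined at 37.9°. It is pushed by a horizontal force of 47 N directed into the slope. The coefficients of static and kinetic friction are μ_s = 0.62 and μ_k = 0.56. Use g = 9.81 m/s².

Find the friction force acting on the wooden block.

Normal direction: N = m g cos θ + P sin θ = 73.77 N.
Parallel to the incline: P cos θ − m g sin θ = 37.09 − 34.95 = 2.135 N; the friction needed to balance this is 2.135 N acting down the slope.
The limit of static friction is μ_s N = 45.74 N.
Since 2.135 N is within the 45.74 N limit, the wooden block stays put and friction is exactly 2.14 N.

f ≈ 2.14 N (down the incline)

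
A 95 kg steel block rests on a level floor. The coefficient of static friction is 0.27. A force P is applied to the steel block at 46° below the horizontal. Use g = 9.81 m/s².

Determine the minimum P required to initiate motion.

N = m g + P sin α (the push presses the steel block into the level floor).
At impending slip, P cos α = μ_s N = μ_s (m g + P sin α).
Solving: P (cos α − μ_s sin α) = μ_s m g → P = 0.27×932/(cos 46° − 0.27 sin 46°) = 252/0.5004 = 503 N.

P ≈ 503 N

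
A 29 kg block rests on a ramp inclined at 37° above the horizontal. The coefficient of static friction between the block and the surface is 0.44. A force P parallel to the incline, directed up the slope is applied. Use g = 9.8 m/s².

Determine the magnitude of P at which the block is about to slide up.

P ≈ 271 N

At impending motion up the slope, friction acts down-slope at its limit: f = μ_s N.
P is parallel to the surface, so N = m g cos θ = 227 N.
Along the incline: P = m g sin θ + μ_s N = 171 + 0.44×227 = 271 N.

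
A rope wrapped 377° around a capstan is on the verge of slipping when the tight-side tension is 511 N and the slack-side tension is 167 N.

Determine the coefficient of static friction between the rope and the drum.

μ ≈ 0.17

T₂/T₁ = e^{μβ} → μ = ln(T₂/T₁)/β.
β = 377° = 6.58 rad.
μ = ln(511/167)/6.58 = ln(3.06)/6.58 = 0.17.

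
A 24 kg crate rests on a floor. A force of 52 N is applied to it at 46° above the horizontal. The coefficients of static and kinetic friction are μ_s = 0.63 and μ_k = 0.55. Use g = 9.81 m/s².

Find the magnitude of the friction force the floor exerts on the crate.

Vertical equilibrium gives N = m g − P sin α = 198 N.
The horizontal driving force is P cos α = 36.12 N, so equilibrium needs friction f = 36.12 N.
μ_s N = 0.63 × 198 = 124.8 N.
Since 36.12 N does not exceed the limit, the crate stays at rest and f = 36.1 N.

f ≈ 36.1 N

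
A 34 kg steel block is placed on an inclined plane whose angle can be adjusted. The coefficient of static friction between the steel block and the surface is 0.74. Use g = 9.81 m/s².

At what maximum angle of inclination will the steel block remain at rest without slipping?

At the slip threshold, m g sin θ = μ_s · m g cos θ, so tan θ = μ_s.
θ_max = arctan(0.74) = 36.5°.

θ_max ≈ 36.5°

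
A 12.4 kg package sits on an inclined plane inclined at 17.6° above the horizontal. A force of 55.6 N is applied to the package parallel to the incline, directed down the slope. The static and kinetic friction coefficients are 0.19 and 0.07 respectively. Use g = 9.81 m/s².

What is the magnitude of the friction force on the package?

f ≈ 8.12 N (up the incline)

Perpendicular to the surface, N = m g cos θ = 12.4·9.81·cos 17.6° = 115.9 N.
For equilibrium along the incline the friction force must supply f = m g sin θ + P = 36.78 + 55.6 = 92.38 N (positive meaning up-slope).
The static-friction ceiling is μ_s N = 0.19 × 115.9 = 22.03 N.
|92.38| exceeds 22.03 N, so the package slips down-slope; friction is kinetic, f = μ_k N = 0.07×115.9 = 8.12 N.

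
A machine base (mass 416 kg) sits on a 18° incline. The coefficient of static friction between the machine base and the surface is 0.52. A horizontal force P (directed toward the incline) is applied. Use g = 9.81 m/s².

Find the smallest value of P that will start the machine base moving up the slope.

At impending motion up the slope, friction acts down-slope at its limit: f = μ_s N.
Perpendicular to the incline: N = m g cos θ + P sin θ.
Along the incline: P cos θ = m g sin θ + μ_s N = m g sin θ + μ_s (m g cos θ + P sin θ).
Solving, P (cos θ − μ_s sin θ) = m g (sin θ + μ_s cos θ), so P = 416×9.81×(sin 18° + 0.52 cos 18°)/(cos 18° − 0.52 sin 18°) = 4080×0.8036/0.7904 = 4150 N.

P ≈ 4150 N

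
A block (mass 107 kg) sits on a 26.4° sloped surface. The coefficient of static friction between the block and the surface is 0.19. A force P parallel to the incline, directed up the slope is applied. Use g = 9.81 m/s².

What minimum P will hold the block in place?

P_min ≈ 288 N

The block tends to slide down (tan θ > μ_s), so at the point of impending slip friction acts up-slope at its limit: f = μ_s N.
P is parallel to the surface, so N = m g cos θ = 940 N.
Along the incline: P + μ_s N = m g sin θ, so P = 467 − 0.19×940 = 288 N.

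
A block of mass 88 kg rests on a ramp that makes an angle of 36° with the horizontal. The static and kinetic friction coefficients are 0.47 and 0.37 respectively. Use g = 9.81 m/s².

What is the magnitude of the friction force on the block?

f ≈ 258 N (up the incline)

Perpendicular to the surface, N = m g cos θ = 88·9.81·cos 36° = 698.4 N.
Along the slope the weight component is m g sin θ = 507.4 N; friction must supply exactly this, acting up-slope.
The static-friction ceiling is μ_s N = 0.47 × 698.4 = 328.3 N.
|507.4| exceeds 328.3 N, so the block slips down-slope; friction is kinetic, f = μ_k N = 0.37×698.4 = 258 N.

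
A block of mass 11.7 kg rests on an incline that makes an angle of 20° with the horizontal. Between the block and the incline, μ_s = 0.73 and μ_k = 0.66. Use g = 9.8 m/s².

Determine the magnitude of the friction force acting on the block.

Perpendicular to the surface, N = m g cos θ = 11.7·9.8·cos 20° = 107.7 N.
Along the slope the weight component is m g sin θ = 39.22 N; friction must supply exactly this, acting up-slope.
The static-friction ceiling is μ_s N = 0.73 × 107.7 = 78.65 N.
Since |39.22| ≤ 78.65 N, no slip — friction simply equals what equilibrium demands.

f ≈ 39.2 N (up the incline)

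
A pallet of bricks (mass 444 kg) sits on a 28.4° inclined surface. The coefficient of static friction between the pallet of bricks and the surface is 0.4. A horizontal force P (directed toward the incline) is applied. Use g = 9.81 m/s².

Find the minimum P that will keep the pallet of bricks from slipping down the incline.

P_min ≈ 504 N

The pallet of bricks tends to slide down (tan θ > μ_s), so at the point of impending slip friction acts up-slope at its limit: f = μ_s N.
Perpendicular to the incline: N = m g cos θ + P sin θ.
Along the incline: P cos θ + μ_s N = m g sin θ, i.e. P cos θ + μ_s (m g cos θ + P sin θ) = m g sin θ.
Solving, P (cos θ + μ_s sin θ) = m g (sin θ − μ_s cos θ), so P = 4360×0.1238/1.07 = 504 N.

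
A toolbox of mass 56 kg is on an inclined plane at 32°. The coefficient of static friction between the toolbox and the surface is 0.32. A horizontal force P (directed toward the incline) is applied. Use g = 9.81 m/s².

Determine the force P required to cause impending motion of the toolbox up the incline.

At impending motion up the slope, friction acts down-slope at its limit: f = μ_s N.
Perpendicular to the incline: N = m g cos θ + P sin θ.
Along the incline: P cos θ = m g sin θ + μ_s N = m g sin θ + μ_s (m g cos θ + P sin θ).
Solving, P (cos θ − μ_s sin θ) = m g (sin θ + μ_s cos θ), so P = 56×9.81×(sin 32° + 0.32 cos 32°)/(cos 32° − 0.32 sin 32°) = 549×0.8013/0.6785 = 649 N.

P ≈ 649 N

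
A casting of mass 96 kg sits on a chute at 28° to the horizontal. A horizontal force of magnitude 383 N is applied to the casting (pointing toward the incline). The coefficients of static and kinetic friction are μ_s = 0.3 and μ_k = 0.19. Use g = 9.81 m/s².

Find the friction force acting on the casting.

f ≈ 104 N (up the incline)

Resolve perpendicular to the incline: N = m g cos θ + P sin θ = 96×9.81×cos 28° + 383×sin 28° = 1011 N.
Along the incline, the net driving force (taking up-slope positive) is P cos θ − m g sin θ = 338.2 − 442.1 = -104 N, so equilibrium requires friction f = 104 N (up-slope).
The limit of static friction is μ_s N = 303.4 N.
|f_req| = 104 ≤ 303.4 N → the casting is in equilibrium; friction equals the required value.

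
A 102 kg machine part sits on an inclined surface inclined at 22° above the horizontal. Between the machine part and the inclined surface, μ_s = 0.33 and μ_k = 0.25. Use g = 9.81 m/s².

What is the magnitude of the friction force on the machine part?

Normal force: N = m g cos θ = 102 × 9.81 × cos 22° = 927.8 N.
For equilibrium along the incline, friction must balance the weight component: f = m g sin θ = 374.8 N up the slope.
The static-friction ceiling is μ_s N = 0.33 × 927.8 = 306.2 N.
|374.8| exceeds 306.2 N, so the machine part slips down-slope; friction is kinetic, f = μ_k N = 0.25×927.8 = 232 N.

f ≈ 232 N (up the incline)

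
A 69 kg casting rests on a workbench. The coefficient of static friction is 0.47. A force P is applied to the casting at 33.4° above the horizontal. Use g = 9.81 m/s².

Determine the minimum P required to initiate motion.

N = m g − P sin α (the pull lifts the casting).
At impending slip, P cos α = μ_s N = μ_s (m g − P sin α).
Solving: P (cos α + μ_s sin α) = μ_s m g → P = 0.47×677/(cos 33.4° + 0.47 sin 33.4°) = 318/1.094 = 291 N.

P ≈ 291 N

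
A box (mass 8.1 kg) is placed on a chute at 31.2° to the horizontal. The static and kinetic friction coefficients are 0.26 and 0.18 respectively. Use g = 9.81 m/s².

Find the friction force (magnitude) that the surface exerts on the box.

f ≈ 12.2 N (up the incline)

Normal force: N = m g cos θ = 8.1 × 9.81 × cos 31.2° = 67.97 N.
For equilibrium along the incline, friction must balance the weight component: f = m g sin θ = 41.16 N up the slope.
The static-friction ceiling is μ_s N = 0.26 × 67.97 = 17.67 N.
|41.16| exceeds 17.67 N, so the box slips down-slope; friction is kinetic, f = μ_k N = 0.18×67.97 = 12.2 N.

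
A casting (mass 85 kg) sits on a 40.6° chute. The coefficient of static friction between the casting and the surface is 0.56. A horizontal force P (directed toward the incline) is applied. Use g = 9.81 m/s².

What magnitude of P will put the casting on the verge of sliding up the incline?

P ≈ 2270 N

At impending motion up the slope, friction acts down-slope at its limit: f = μ_s N.
Perpendicular to the incline: N = m g cos θ + P sin θ.
Along the incline: P cos θ = m g sin θ + μ_s N = m g sin θ + μ_s (m g cos θ + P sin θ).
Solving, P (cos θ − μ_s sin θ) = m g (sin θ + μ_s cos θ), so P = 85×9.81×(sin 40.6° + 0.56 cos 40.6°)/(cos 40.6° − 0.56 sin 40.6°) = 834×1.076/0.3948 = 2270 N.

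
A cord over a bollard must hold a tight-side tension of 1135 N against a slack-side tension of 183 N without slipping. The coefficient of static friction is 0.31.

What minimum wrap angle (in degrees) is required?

T₂/T₁ = e^{μβ} → β = ln(T₂/T₁)/μ.
β = ln(1135/183)/0.31 = 1.825/0.31 = 5.887 rad.
In degrees: β = 5.887 × 180/π = 337°.

β_min ≈ 337°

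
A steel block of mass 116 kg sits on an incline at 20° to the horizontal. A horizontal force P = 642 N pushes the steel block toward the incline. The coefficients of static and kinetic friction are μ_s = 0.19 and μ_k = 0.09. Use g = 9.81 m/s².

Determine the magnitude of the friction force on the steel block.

f ≈ 214 N (down the incline)

The horizontal push has a component P sin θ into the surface, so N = m g cos θ + P sin θ = 1069 + 219.6 = 1289 N.
Along the incline, the net driving force (taking up-slope positive) is P cos θ − m g sin θ = 603.3 − 389.2 = 214.1 N, so equilibrium requires friction f = -214.1 N (down-slope).
Maximum static friction: μ_s N = 0.19 × 1289 = 244.9 N.
Since 214.1 N is within the 244.9 N limit, the steel block stays put and friction is exactly 214 N.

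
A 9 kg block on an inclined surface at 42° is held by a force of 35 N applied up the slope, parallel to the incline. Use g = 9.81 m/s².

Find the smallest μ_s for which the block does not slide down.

N = m g cos θ = 65.61 N.
Friction must make up the shortfall along the incline: f = m g sin θ − P = 59.08 − 35 = 24.08 N.
At the threshold f = μ_s N, so μ_s,min = 24.08/65.61 = 0.367.

μ_s,min ≈ 0.367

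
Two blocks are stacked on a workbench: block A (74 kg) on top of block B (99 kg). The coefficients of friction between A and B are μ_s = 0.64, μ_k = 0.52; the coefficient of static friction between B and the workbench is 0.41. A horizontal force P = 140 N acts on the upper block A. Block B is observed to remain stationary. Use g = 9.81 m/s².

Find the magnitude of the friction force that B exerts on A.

f ≈ 140 N

Normal force at the A–B interface: N₁ = m_A g = 725.9 N.
So the A–B interface can sustain at most μ_s N₁ = 464.6 N of static friction.
Since P = 140 N ≤ 464.6 N, A does not slip on B; friction on A equals P = 140 N.
By Newton's third law B feels 140 N forward from A. With B stationary, the floor's static friction on B balances it: f₂ = 140 N (well within μ_s(m_A+m_B)g = 695.8 N).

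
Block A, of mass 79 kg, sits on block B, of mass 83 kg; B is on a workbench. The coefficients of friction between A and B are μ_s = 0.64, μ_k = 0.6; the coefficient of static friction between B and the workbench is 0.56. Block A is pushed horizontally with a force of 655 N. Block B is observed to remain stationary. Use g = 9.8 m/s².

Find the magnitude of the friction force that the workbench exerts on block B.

f ≈ 465 N

The normal force B exerts on A is simply A's weight, N₁ = 774.2 N.
Maximum static friction on A from B: μ_s N₁ = 0.64×774.2 = 495.5 N.
Since P = 655 N > 495.5 N, A slides on B; the A–B friction is kinetic: f₁ = μ_k N₁ = 0.6×774.2 = 465 N.
B experiences an equal 465 N forward from A (third law). B is in equilibrium, so the floor supplies f₂ = 465 N of static friction (limit μ_s(m_A+m_B)g = 889.1 N, not exceeded).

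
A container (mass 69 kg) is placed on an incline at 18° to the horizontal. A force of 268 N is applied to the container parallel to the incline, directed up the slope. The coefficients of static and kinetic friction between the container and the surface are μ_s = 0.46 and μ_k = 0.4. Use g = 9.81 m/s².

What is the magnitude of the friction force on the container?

f ≈ 58.8 N (down the incline)

The normal reaction is N = m g cos θ = 643.8 N.
The friction needed for equilibrium is m g sin θ − P = 209.2 − 268 = -58.83 N, measured positive up-slope.
Static friction can supply at most μ_s N = 296.1 N.
Since |-58.83| ≤ 296.1 N, static friction is sufficient; f equals the required value, not μ_s N.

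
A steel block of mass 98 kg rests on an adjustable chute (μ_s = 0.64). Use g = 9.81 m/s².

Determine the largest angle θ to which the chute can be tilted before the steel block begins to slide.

At the slip threshold, m g sin θ = μ_s · m g cos θ, so tan θ = μ_s.
θ_max = arctan(0.64) = 32.6°.

θ_max ≈ 32.6°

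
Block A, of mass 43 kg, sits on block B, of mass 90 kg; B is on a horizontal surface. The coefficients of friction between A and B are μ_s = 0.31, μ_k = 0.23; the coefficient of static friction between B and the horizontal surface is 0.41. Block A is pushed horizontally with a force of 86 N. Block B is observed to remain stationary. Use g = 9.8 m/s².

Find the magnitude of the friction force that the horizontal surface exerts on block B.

f ≈ 86 N

Normal force at the A–B interface: N₁ = m_A g = 421.4 N.
So the A–B interface can sustain at most μ_s N₁ = 130.6 N of static friction.
P = 86 N is within that limit, so A and B move together (both at rest); the A–B friction is simply f₁ = P = 86 N.
B experiences an equal 86 N forward from A (third law). B is in equilibrium, so the floor supplies f₂ = 86 N of static friction (limit μ_s(m_A+m_B)g = 534.4 N, not exceeded).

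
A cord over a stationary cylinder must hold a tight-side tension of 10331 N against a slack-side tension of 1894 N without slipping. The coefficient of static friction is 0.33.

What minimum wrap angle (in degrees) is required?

β_min ≈ 295°

T₂/T₁ = e^{μβ} → β = ln(T₂/T₁)/μ.
β = ln(10331/1894)/0.33 = 1.696/0.33 = 5.141 rad.
In degrees: β = 5.141 × 180/π = 295°.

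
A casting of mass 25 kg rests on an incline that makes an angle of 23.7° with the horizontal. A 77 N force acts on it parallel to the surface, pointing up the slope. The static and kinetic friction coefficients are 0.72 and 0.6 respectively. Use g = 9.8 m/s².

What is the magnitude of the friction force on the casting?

f ≈ 21.5 N (up the incline)

Perpendicular to the surface, N = m g cos θ = 25·9.8·cos 23.7° = 224.3 N.
For equilibrium along the incline the friction force must supply f = m g sin θ − P = 98.48 − 77 = 21.48 N (positive meaning up-slope).
Static friction can supply at most μ_s N = 161.5 N.
Since |21.48| ≤ 161.5 N, no slip — friction simply equals what equilibrium demands.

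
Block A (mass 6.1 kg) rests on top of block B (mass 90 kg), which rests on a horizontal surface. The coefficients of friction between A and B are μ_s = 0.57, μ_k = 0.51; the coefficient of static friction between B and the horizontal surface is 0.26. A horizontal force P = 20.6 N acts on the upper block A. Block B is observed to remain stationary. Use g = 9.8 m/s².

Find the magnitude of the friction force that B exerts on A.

Between the blocks, N₁ = m_A g = 59.78 N.
Maximum static friction on A from B: μ_s N₁ = 0.57×59.78 = 34.07 N.
P = 20.6 N is within that limit, so A and B move together (both at rest); the A–B friction is simply f₁ = P = 20.6 N.
By Newton's third law B feels 20.6 N forward from A. With B stationary, the floor's static friction on B balances it: f₂ = 20.6 N (well within μ_s(m_A+m_B)g = 244.9 N).

f ≈ 20.6 N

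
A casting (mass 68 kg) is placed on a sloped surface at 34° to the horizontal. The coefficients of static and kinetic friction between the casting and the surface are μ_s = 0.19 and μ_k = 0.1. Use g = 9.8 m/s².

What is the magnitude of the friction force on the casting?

The normal reaction is N = m g cos θ = 552.5 N.
Along the slope the weight component is m g sin θ = 372.6 N; friction must supply exactly this, acting up-slope.
The static-friction ceiling is μ_s N = 0.19 × 552.5 = 105 N.
|372.6| exceeds 105 N, so the casting slips down-slope; friction is kinetic, f = μ_k N = 0.1×552.5 = 55.2 N.

f ≈ 55.2 N (up the incline)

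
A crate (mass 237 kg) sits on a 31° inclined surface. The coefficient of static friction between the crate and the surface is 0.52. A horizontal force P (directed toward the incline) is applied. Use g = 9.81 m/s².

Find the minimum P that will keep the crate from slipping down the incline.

The crate tends to slide down (tan θ > μ_s), so at the point of impending slip friction acts up-slope at its limit: f = μ_s N.
Perpendicular to the incline: N = m g cos θ + P sin θ.
Along the incline: P cos θ + μ_s N = m g sin θ, i.e. P cos θ + μ_s (m g cos θ + P sin θ) = m g sin θ.
Solving, P (cos θ + μ_s sin θ) = m g (sin θ − μ_s cos θ), so P = 2320×0.06931/1.125 = 143 N.

P_min ≈ 143 N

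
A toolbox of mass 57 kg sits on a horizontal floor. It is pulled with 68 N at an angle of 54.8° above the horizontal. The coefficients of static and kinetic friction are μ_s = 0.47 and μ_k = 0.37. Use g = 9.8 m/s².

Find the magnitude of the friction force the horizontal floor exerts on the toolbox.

Vertical equilibrium gives N = m g − P sin α = 503 N.
For equilibrium, f = P cos α = 68×cos 54.8° = 39.2 N.
The static-friction limit is μ_s N = 236.4 N.
Since 39.2 N does not exceed the limit, the toolbox stays at rest and f = 39.2 N.

f ≈ 39.2 N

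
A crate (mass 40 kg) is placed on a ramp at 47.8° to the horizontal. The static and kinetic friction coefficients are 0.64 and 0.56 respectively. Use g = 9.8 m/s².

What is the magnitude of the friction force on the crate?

f ≈ 147 N (up the incline)

Perpendicular to the surface, N = m g cos θ = 40·9.8·cos 47.8° = 263.3 N.
Along the slope the weight component is m g sin θ = 290.4 N; friction must supply exactly this, acting up-slope.
Maximum static friction available: μ_s N = 0.64 × 263.3 = 168.5 N.
|290.4| exceeds 168.5 N, so the crate slips down-slope; friction is kinetic, f = μ_k N = 0.56×263.3 = 147 N.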